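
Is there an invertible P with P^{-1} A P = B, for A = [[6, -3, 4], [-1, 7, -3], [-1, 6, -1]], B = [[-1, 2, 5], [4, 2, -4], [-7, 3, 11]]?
Yes.

Two matrices over a field are similar if and only if they have the same invariant factors.

Both A and B have characteristic polynomial (x - 4)^3 and minimal polynomial (x - 4)^3. Computing further, both have invariant factors (x - 4)^3. Hence A and B are similar.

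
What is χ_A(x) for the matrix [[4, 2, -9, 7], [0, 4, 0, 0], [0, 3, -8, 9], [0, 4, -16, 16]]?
χ_A(x) = (x - 4)^4

xI - A = [[x - 4, -2, 9, -7], [0, x - 4, 0, 0], [0, -3, x + 8, -9], [0, -4, 16, x - 16]].

Expanding det(xI - A) along the first row:
det(xI - A) = + (x - 4)·det([[x - 4, 0, 0], [-3, x + 8, -9], [-4, 16, x - 16]]) - (-2)·det([[0, 0, 0], [0, x + 8, -9], [0, 16, x - 16]]) + (9)·det([[0, x - 4, 0], [0, -3, -9], [0, -4, x - 16]]) - (-7)·det([[0, x - 4, 0], [0, -3, x + 8], [0, -4, 16]]).

Evaluating gives χ_A(x) = x^4 - 16x^3 + 96x^2 - 256x + 256 = (x - 4)^4.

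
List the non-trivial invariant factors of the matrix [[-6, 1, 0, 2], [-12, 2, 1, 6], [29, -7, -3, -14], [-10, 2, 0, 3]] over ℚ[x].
x + 1, (x + 1)^3

The Jordan structure of A has elementary divisors (x + 1)^3, (x + 1). Arranging the block sizes at each eigenvalue in decreasing order and taking row products gives the invariant factors.

Invariant factors (smallest first, each dividing the next): x + 1, (x + 1)^3.

Check: the last factor (x + 1)^3 is the minimal polynomial, and the product (x + 1)^4 is the characteristic polynomial.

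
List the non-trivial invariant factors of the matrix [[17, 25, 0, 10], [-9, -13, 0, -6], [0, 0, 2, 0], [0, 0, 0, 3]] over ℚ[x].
x - 2, (x - 3)(x - 2)^2

The Jordan structure of A has elementary divisors (x - 2)^2, (x - 2), (x - 3). Arranging the block sizes at each eigenvalue in decreasing order and taking row products gives the invariant factors.

Invariant factors (smallest first, each dividing the next): x - 2, (x - 3)(x - 2)^2.

Check: the last factor (x - 3)(x - 2)^2 is the minimal polynomial, and the product (x - 3)(x - 2)^3 is the characteristic polynomial.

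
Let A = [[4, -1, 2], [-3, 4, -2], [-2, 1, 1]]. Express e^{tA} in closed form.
A has Jordan form J = [[3, 1, 0], [0, 3, 1], [0, 0, 3]] with A = PJP^{-1}, so e^{tA} = P e^{tJ} P^{-1}.

For a Jordan block J_k(λ), e^{tJ_k(λ)} = e^{λt} · (I + tN + t^2 N^2/2! + ... + t^{k-1} N^{k-1}/(k-1)!) where N is the nilpotent superdiagonal part.

Assembling the blocks and conjugating back gives the entries of e^{tA} as shown above.

e^{tA} = [[(t + 1)*e^{3*t}, -t*e^{3*t}, 2*t*e^{3*t}], [t*(-t - 3)*e^{3*t}, (t^2 + t + 1)*e^{3*t}, -2*t*(t + 1)*e^{3*t}], [t*(-t - 4)*e^{3*t}/2, t*(t + 2)*e^{3*t}/2, (-t^2 - 2*t + 1)*e^{3*t}]]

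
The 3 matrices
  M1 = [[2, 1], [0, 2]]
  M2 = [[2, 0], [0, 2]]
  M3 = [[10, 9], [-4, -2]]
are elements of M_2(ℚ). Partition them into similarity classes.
3 classes: {M1}, {M2}, {M3}

Characteristic polynomials: χ_{M1} = (x - 2)^2, χ_{M2} = (x - 2)^2, χ_{M3} = (x - 4)^2.

{M1}: invariant factors (x - 2)^2.

{M2}: invariant factors x - 2, x - 2.

{M3}: invariant factors (x - 4)^2.

Matrices are similar if and only if their invariant-factor lists agree; the partition into similarity classes is {M1}, {M2}, {M3}.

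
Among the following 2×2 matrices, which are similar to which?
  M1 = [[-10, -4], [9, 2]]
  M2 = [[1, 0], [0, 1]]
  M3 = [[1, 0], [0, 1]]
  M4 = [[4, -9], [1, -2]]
Characteristic polynomials: χ_{M1} = (x + 4)^2, χ_{M2} = (x - 1)^2, χ_{M3} = (x - 1)^2, χ_{M4} = (x - 1)^2.

{M1}: invariant factors (x + 4)^2.

{M2, M3}: invariant factors x - 1, x - 1.

{M4}: invariant factors (x - 1)^2.

Matrices are similar if and only if their invariant-factor lists agree; the partition into similarity classes is {M1}, {M2, M3}, {M4}.

3 classes: {M1}, {M2, M3}, {M4}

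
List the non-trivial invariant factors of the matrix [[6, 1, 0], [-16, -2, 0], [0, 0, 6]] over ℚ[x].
The Jordan structure of A has elementary divisors (x - 2)^2, (x - 6). Arranging the block sizes at each eigenvalue in decreasing order and taking row products gives the invariant factors.

Invariant factors (smallest first, each dividing the next): (x - 6)(x - 2)^2.

Check: the last factor (x - 6)(x - 2)^2 is the minimal polynomial, and the product (x - 6)(x - 2)^2 is the characteristic polynomial.

(x - 6)(x - 2)^2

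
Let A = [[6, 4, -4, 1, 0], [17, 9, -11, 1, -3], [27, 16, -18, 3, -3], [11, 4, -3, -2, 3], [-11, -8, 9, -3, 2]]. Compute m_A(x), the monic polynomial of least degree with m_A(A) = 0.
m_A(x) = (x - 1)(x + 1)^3

The characteristic polynomial factors as (x - 1)(x + 1)^4. The minimal polynomial is ∏(x - λ)^{k_λ} where k_λ is the size of the largest Jordan block at λ.

For λ = -1: rank(A + I) = 3, and the largest Jordan block has size 3 (the smallest k with rank((A + I)^k) = rank((A + I)^(k+1))).
For λ = 1: rank(A - I) = 4, and the largest Jordan block has size 1 (the smallest k with rank((A - I)^k) = rank((A - I)^(k+1))).

So m_A(x) = (x - 1)(x + 1)^3.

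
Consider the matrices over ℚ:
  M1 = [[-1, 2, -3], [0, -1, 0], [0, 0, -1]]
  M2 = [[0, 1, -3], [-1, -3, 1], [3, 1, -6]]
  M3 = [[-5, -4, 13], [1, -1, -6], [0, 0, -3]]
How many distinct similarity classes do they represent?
Characteristic polynomials: χ_{M1} = (x + 1)^3, χ_{M2} = (x + 3)^3, χ_{M3} = (x + 3)^3.

{M1}: invariant factors x + 1, (x + 1)^2.

{M2, M3}: invariant factors (x + 3)^3.

Matrices are similar if and only if their invariant-factor lists agree; the partition into similarity classes is {M1}, {M2, M3}.

2 classes: {M1}, {M2, M3}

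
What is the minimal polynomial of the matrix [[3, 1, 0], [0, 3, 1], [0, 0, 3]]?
m_A(x) = (x - 3)^3

The characteristic polynomial factors as (x - 3)^3. The minimal polynomial is ∏(x - λ)^{k_λ} where k_λ is the size of the largest Jordan block at λ.

For λ = 3: rank(A - 3I) = 2, and the largest Jordan block has size 3 (the smallest k with rank((A - 3I)^k) = rank((A - 3I)^(k+1))).

So m_A(x) = (x - 3)^3.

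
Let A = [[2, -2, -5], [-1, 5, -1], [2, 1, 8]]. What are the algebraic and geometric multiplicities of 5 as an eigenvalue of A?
The characteristic polynomial is (x - 5)^3, so the factor x - 5 appears with exponent 3: the algebraic multiplicity is 3.

rank(A - 5I) = 2, so the eigenspace has dimension 3 - 2 = 1: the geometric multiplicity is 1.

Since 1 < 3, A is not diagonalizable.

algebraic multiplicity 3, geometric multiplicity 1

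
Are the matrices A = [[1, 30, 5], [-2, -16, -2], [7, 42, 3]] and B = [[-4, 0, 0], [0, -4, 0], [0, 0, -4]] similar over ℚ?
No.

Both have characteristic polynomial (x + 4)^3, but the minimal polynomial of A is (x + 4)^2 while the minimal polynomial of B is x + 4. The minimal polynomial is a similarity invariant, so A and B are not similar.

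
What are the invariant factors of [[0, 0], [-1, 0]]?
x^2

The Jordan structure of A has elementary divisors x^2. Arranging the block sizes at each eigenvalue in decreasing order and taking row products gives the invariant factors.

Invariant factors (smallest first, each dividing the next): x^2.

Check: the last factor x^2 is the minimal polynomial, and the product x^2 is the characteristic polynomial.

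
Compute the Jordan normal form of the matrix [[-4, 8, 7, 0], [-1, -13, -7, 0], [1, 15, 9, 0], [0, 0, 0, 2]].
The characteristic polynomial is det(xI - A) = (x - 2)^2(x + 5)^2, so the eigenvalues are -5 (algebraic multiplicity 2), 2 (algebraic multiplicity 2).

For λ = -5: rank(A + 5I) = 3, rank((A + 5I)^2) = 2. The eigenspace has dimension 4 - 3 = 1, so there is 1 Jordan block; the rank sequence gives block sizes [2].

For λ = 2: rank(A - 2I) = 2. The eigenspace has dimension 4 - 2 = 2, so there are 2 Jordan blocks; the rank sequence gives block sizes [1, 1].

Assembling the blocks gives the Jordan form J above.

J = [[-5, 1, 0, 0], [0, -5, 0, 0], [0, 0, 2, 0], [0, 0, 0, 2]]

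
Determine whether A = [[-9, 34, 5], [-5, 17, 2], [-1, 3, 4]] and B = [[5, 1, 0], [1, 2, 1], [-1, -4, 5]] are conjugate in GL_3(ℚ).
Two matrices over a field are similar if and only if they have the same invariant factors.

Both A and B have characteristic polynomial (x - 4)^3 and minimal polynomial (x - 4)^3. Computing further, both have invariant factors (x - 4)^3. Hence A and B are similar.

Yes.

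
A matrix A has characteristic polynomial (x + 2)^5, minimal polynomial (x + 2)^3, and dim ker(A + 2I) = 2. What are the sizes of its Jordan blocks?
λ = -2: algebraic multiplicity 5 (exponent in χ_A), largest block size 3 (exponent in m_A), 2 blocks (geometric multiplicity). These force block sizes [3, 2].

Jordan blocks: (-2, 3), (-2, 2)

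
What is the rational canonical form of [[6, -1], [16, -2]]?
The invariant factors of A (the non-unit diagonal entries of the Smith normal form of xI - A over ℚ[x]) are (x - 2)^2, each dividing the next. The characteristic polynomial is their product, (x - 2)^2.

The rational canonical form is the block-diagonal matrix of companion matrices C(f_i):
R = [[0, -4], [1, 4]].

R = [[0, -4], [1, 4]]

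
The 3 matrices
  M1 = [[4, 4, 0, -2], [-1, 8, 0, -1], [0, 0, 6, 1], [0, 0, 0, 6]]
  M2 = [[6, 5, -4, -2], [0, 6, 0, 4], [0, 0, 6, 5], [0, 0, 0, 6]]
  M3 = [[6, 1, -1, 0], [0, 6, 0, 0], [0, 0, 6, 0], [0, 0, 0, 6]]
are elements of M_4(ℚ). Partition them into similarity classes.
Characteristic polynomials: χ_{M1} = (x - 6)^4, χ_{M2} = (x - 6)^4, χ_{M3} = (x - 6)^4.

{M1, M2}: invariant factors (x - 6)^2, (x - 6)^2.

{M3}: invariant factors x - 6, x - 6, (x - 6)^2.

Matrices are similar if and only if their invariant-factor lists agree; the partition into similarity classes is {M1, M2}, {M3}.

2 classes: {M1, M2}, {M3}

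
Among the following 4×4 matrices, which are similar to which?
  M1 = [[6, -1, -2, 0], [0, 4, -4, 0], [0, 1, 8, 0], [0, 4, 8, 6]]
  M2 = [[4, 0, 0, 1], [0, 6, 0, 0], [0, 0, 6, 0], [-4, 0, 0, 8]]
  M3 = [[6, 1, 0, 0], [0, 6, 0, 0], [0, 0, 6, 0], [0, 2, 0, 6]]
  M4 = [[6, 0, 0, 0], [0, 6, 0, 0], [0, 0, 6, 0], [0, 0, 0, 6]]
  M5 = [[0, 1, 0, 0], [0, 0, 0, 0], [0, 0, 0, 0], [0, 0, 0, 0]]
Characteristic polynomials: χ_{M1} = (x - 6)^4, χ_{M2} = (x - 6)^4, χ_{M3} = (x - 6)^4, χ_{M4} = (x - 6)^4, χ_{M5} = x^4.

{M1, M2, M3}: invariant factors x - 6, x - 6, (x - 6)^2.

{M4}: invariant factors x - 6, x - 6, x - 6, x - 6.

{M5}: invariant factors x, x, x^2.

Matrices are similar if and only if their invariant-factor lists agree; the partition into similarity classes is {M1, M2, M3}, {M4}, {M5}.

3 classes: {M1, M2, M3}, {M4}, {M5}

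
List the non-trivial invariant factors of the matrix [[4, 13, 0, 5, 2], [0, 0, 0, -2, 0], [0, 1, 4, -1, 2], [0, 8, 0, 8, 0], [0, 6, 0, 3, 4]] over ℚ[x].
x - 4, (x - 4)^2, (x - 4)^2

The Jordan structure of A has elementary divisors (x - 4)^2, (x - 4)^2, (x - 4). Arranging the block sizes at each eigenvalue in decreasing order and taking row products gives the invariant factors.

Invariant factors (smallest first, each dividing the next): x - 4, (x - 4)^2, (x - 4)^2.

Check: the last factor (x - 4)^2 is the minimal polynomial, and the product (x - 4)^5 is the characteristic polynomial.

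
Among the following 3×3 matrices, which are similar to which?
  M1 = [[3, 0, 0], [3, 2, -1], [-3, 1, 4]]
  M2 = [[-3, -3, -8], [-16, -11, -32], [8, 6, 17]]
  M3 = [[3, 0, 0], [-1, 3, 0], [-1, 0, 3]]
2 classes: {M1, M3}, {M2}

Characteristic polynomials: χ_{M1} = (x - 3)^3, χ_{M2} = (x - 1)^3, χ_{M3} = (x - 3)^3.

{M1, M3}: invariant factors x - 3, (x - 3)^2.

{M2}: invariant factors x - 1, (x - 1)^2.

Matrices are similar if and only if their invariant-factor lists agree; the partition into similarity classes is {M1, M3}, {M2}.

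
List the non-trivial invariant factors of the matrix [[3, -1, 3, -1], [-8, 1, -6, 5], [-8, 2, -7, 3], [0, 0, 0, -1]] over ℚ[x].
(x + 1)^2, (x + 1)^2

The Jordan structure of A has elementary divisors (x + 1)^2, (x + 1)^2. Arranging the block sizes at each eigenvalue in decreasing order and taking row products gives the invariant factors.

Invariant factors (smallest first, each dividing the next): (x + 1)^2, (x + 1)^2.

Check: the last factor (x + 1)^2 is the minimal polynomial, and the product (x + 1)^4 is the characteristic polynomial.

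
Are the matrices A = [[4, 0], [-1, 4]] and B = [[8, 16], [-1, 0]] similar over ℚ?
Yes.

Two matrices over a field are similar if and only if they have the same invariant factors.

Both A and B have characteristic polynomial (x - 4)^2 and minimal polynomial (x - 4)^2. Computing further, both have invariant factors (x - 4)^2. Hence A and B are similar.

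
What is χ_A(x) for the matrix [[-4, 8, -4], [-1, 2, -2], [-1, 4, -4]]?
xI - A = [[x + 4, -8, 4], [1, x - 2, 2], [1, -4, x + 4]].

Expanding det(xI - A) along the first row:
det(xI - A) = + (x + 4)·det([[x - 2, 2], [-4, x + 4]]) - (-8)·det([[1, 2], [1, x + 4]]) + (4)·det([[1, x - 2], [1, -4]]).

Evaluating gives χ_A(x) = x^3 + 6x^2 + 12x + 8 = (x + 2)^3.

χ_A(x) = (x + 2)^3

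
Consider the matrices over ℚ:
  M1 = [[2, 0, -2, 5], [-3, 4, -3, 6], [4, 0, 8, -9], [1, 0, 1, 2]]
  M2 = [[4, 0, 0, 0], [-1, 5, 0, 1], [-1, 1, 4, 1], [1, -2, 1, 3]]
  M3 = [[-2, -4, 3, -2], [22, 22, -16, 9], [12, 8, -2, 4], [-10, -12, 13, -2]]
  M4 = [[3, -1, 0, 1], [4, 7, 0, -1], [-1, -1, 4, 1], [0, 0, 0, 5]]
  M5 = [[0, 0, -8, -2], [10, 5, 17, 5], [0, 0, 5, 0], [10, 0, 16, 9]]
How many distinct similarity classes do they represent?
Characteristic polynomials: χ_{M1} = (x - 4)^4, χ_{M2} = (x - 4)^4, χ_{M3} = (x - 4)^4, χ_{M4} = (x - 5)^3(x - 4), χ_{M5} = (x - 5)^3(x - 4).

{M1, M2, M3}: invariant factors x - 4, (x - 4)^3.

{M4}: invariant factors (x - 5)^3(x - 4).

{M5}: invariant factors x - 5, (x - 5)^2(x - 4).

Matrices are similar if and only if their invariant-factor lists agree; the partition into similarity classes is {M1, M2, M3}, {M4}, {M5}.

3 classes: {M1, M2, M3}, {M4}, {M5}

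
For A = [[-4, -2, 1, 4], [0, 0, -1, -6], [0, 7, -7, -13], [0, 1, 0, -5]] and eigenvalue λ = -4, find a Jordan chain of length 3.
We seek v_1 ∈ ker((A + 4I)^3) \ ker((A + 4I)^2), then set v_{i+1} = (A + 4I) v_i.

One such chain is v_1 = [[2, 3, -2, 2]]^T, v_2 = [[0, 2, 1, 1]]^T, v_3 = [[1, 1, -2, 1]]^T. Check: (A + 4I) v_3 = [[0, 0, 0, 0]]^T = 0.

v_1 = [[2, 3, -2, 2]]^T, v_2 = [[0, 2, 1, 1]]^T, v_3 = [[1, 1, -2, 1]]^T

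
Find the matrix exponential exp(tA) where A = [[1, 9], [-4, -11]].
A has Jordan form J = [[-5, 1], [0, -5]] with A = PJP^{-1}, so e^{tA} = P e^{tJ} P^{-1}.

For a Jordan block J_k(λ), e^{tJ_k(λ)} = e^{λt} · (I + tN + t^2 N^2/2! + ... + t^{k-1} N^{k-1}/(k-1)!) where N is the nilpotent superdiagonal part.

Assembling the blocks and conjugating back gives the entries of e^{tA} as shown above.

e^{tA} = [[(6*t + 1)*e^{-5*t}, 9*t*e^{-5*t}], [-4*t*e^{-5*t}, (1 - 6*t)*e^{-5*t}]]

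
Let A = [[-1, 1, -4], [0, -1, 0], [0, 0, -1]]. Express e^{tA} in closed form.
A has Jordan form J = [[-1, 1, 0], [0, -1, 0], [0, 0, -1]] with A = PJP^{-1}, so e^{tA} = P e^{tJ} P^{-1}.

For a Jordan block J_k(λ), e^{tJ_k(λ)} = e^{λt} · (I + tN + t^2 N^2/2! + ... + t^{k-1} N^{k-1}/(k-1)!) where N is the nilpotent superdiagonal part.

Assembling the blocks and conjugating back gives the entries of e^{tA} as shown above.

e^{tA} = [[e^{-t}, t*e^{-t}, -4*t*e^{-t}], [0, e^{-t}, 0], [0, 0, e^{-t}]]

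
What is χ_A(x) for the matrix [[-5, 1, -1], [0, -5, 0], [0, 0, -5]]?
xI - A = [[x + 5, -1, 1], [0, x + 5, 0], [0, 0, x + 5]].

Expanding det(xI - A) along the first row:
det(xI - A) = + (x + 5)·det([[x + 5, 0], [0, x + 5]]) - (-1)·det([[0, 0], [0, x + 5]]) + (1)·det([[0, x + 5], [0, 0]]).

Evaluating gives χ_A(x) = x^3 + 15x^2 + 75x + 125 = (x + 5)^3.

χ_A(x) = (x + 5)^3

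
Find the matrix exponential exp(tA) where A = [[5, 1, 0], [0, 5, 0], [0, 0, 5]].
e^{tA} = [[e^{5*t}, t*e^{5*t}, 0], [0, e^{5*t}, 0], [0, 0, e^{5*t}]]

A has Jordan form J = [[5, 1, 0], [0, 5, 0], [0, 0, 5]] with A = PJP^{-1}, so e^{tA} = P e^{tJ} P^{-1}.

For a Jordan block J_k(λ), e^{tJ_k(λ)} = e^{λt} · (I + tN + t^2 N^2/2! + ... + t^{k-1} N^{k-1}/(k-1)!) where N is the nilpotent superdiagonal part.

Assembling the blocks and conjugating back gives the entries of e^{tA} as shown above.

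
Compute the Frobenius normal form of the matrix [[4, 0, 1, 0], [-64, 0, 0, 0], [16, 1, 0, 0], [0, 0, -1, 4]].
R = [[4, 0, 0, 0], [0, 0, 0, -64], [0, 1, 0, 16], [0, 0, 1, 4]]

The invariant factors of A (the non-unit diagonal entries of the Smith normal form of xI - A over ℚ[x]) are x - 4, (x - 4)^2(x + 4), each dividing the next. The characteristic polynomial is their product, (x - 4)^3(x + 4).

The rational canonical form is the block-diagonal matrix of companion matrices C(f_i):
R = [[4, 0, 0, 0], [0, 0, 0, -64], [0, 1, 0, 16], [0, 0, 1, 4]].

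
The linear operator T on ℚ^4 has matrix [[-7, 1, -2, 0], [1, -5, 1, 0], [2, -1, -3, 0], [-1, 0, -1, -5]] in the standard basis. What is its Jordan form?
The characteristic polynomial is det(xI - A) = (x + 5)^4, so the eigenvalues are -5 (algebraic multiplicity 4).

For λ = -5: rank(A + 5I) = 2, rank((A + 5I)^2) = 1, rank((A + 5I)^3) = 0. The eigenspace has dimension 4 - 2 = 2, so there are 2 Jordan blocks; the rank sequence gives block sizes [3, 1].

Assembling the blocks gives the Jordan form J above.

J = [[-5, 1, 0, 0], [0, -5, 1, 0], [0, 0, -5, 0], [0, 0, 0, -5]]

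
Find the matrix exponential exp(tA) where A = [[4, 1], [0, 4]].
A has Jordan form J = [[4, 1], [0, 4]] with A = PJP^{-1}, so e^{tA} = P e^{tJ} P^{-1}.

For a Jordan block J_k(λ), e^{tJ_k(λ)} = e^{λt} · (I + tN + t^2 N^2/2! + ... + t^{k-1} N^{k-1}/(k-1)!) where N is the nilpotent superdiagonal part.

Assembling the blocks and conjugating back gives the entries of e^{tA} as shown above.

e^{tA} = [[e^{4*t}, t*e^{4*t}], [0, e^{4*t}]]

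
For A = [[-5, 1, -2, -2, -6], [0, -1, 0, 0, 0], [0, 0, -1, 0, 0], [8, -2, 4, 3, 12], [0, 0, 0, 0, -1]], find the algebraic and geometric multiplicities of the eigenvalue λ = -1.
algebraic multiplicity 5, geometric multiplicity 4

The characteristic polynomial is (x + 1)^5, so the factor x + 1 appears with exponent 5: the algebraic multiplicity is 5.

rank(A + I) = 1, so the eigenspace has dimension 5 - 1 = 4: the geometric multiplicity is 4.

Since 4 < 5, A is not diagonalizable.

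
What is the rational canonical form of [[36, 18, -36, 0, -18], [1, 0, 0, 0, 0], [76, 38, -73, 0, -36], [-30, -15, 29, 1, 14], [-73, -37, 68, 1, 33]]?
R = [[0, 0, 0, 0, -18], [1, 0, 0, 0, -18], [0, 1, 0, 0, 17], [0, 0, 1, 0, 15], [0, 0, 0, 1, -3]]

The invariant factors of A (the non-unit diagonal entries of the Smith normal form of xI - A over ℚ[x]) are (x - 3)(x + 1)^2(x^2 + 4x - 6), each dividing the next. The characteristic polynomial is their product, (x - 3)(x + 1)^2(x^2 + 4x - 6).

The rational canonical form is the block-diagonal matrix of companion matrices C(f_i):
R = [[0, 0, 0, 0, -18], [1, 0, 0, 0, -18], [0, 1, 0, 0, 17], [0, 0, 1, 0, 15], [0, 0, 0, 1, -3]].

Note the characteristic polynomial does not split into linear factors over ℚ, so A has no Jordan form over ℚ; the rational canonical form exists over any field.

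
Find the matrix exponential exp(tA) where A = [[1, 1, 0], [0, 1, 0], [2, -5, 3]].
A has Jordan form J = [[1, 1, 0], [0, 1, 0], [0, 0, 3]] with A = PJP^{-1}, so e^{tA} = P e^{tJ} P^{-1}.

For a Jordan block J_k(λ), e^{tJ_k(λ)} = e^{λt} · (I + tN + t^2 N^2/2! + ... + t^{k-1} N^{k-1}/(k-1)!) where N is the nilpotent superdiagonal part.

Assembling the blocks and conjugating back gives the entries of e^{tA} as shown above.

e^{tA} = [[e^{t}, t*e^{t}, 0], [0, e^{t}, 0], [e^{3*t} - e^{t}, (-t - 2*e^{2*t} + 2)*e^{t}, e^{3*t}]]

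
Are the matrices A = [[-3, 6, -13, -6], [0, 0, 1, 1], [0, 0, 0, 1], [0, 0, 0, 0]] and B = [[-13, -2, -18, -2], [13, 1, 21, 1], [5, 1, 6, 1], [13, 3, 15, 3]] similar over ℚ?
Two matrices over a field are similar if and only if they have the same invariant factors.

Both A and B have characteristic polynomial x^3(x + 3) and minimal polynomial x^3(x + 3). Computing further, both have invariant factors x^3(x + 3). Hence A and B are similar.

Yes.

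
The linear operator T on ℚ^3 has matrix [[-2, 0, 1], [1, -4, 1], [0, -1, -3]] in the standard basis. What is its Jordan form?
The characteristic polynomial is det(xI - A) = (x + 3)^3, so the eigenvalues are -3 (algebraic multiplicity 3).

For λ = -3: rank(A + 3I) = 2, rank((A + 3I)^2) = 1, rank((A + 3I)^3) = 0. The eigenspace has dimension 3 - 2 = 1, so there is 1 Jordan block; the rank sequence gives block sizes [3].

Assembling the blocks gives the Jordan form J above.

J = [[-3, 1, 0], [0, -3, 1], [0, 0, -3]]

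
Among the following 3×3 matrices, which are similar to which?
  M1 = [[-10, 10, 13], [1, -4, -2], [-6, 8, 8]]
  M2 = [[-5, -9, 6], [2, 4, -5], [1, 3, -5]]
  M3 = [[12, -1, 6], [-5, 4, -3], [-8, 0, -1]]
Characteristic polynomials: χ_{M1} = (x + 2)^3, χ_{M2} = (x + 2)^3, χ_{M3} = (x - 5)^3.

{M1, M2}: invariant factors (x + 2)^3.

{M3}: invariant factors (x - 5)^3.

Matrices are similar if and only if their invariant-factor lists agree; the partition into similarity classes is {M1, M2}, {M3}.

2 classes: {M1, M2}, {M3}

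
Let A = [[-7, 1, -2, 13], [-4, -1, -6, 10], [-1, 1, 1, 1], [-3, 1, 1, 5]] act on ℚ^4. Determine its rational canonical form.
R = [[0, 0, 0, 6], [1, 0, 0, 3], [0, 1, 0, 0], [0, 0, 1, -2]]

The invariant factors of A (the non-unit diagonal entries of the Smith normal form of xI - A over ℚ[x]) are (x + 2)(x^3 - 3), each dividing the next. The characteristic polynomial is their product, (x + 2)(x^3 - 3).

The rational canonical form is the block-diagonal matrix of companion matrices C(f_i):
R = [[0, 0, 0, 6], [1, 0, 0, 3], [0, 1, 0, 0], [0, 0, 1, -2]].

Note the characteristic polynomial does not split into linear factors over ℚ, so A has no Jordan form over ℚ; the rational canonical form exists over any field.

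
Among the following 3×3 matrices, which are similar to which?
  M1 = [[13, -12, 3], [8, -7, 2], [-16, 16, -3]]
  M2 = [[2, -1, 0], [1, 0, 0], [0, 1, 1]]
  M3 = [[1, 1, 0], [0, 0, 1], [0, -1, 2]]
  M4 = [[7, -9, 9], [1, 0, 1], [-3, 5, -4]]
Characteristic polynomials: χ_{M1} = (x - 1)^3, χ_{M2} = (x - 1)^3, χ_{M3} = (x - 1)^3, χ_{M4} = (x - 1)^3.

{M1}: invariant factors x - 1, (x - 1)^2.

{M2, M3, M4}: invariant factors (x - 1)^3.

Matrices are similar if and only if their invariant-factor lists agree; the partition into similarity classes is {M1}, {M2, M3, M4}.

2 classes: {M1}, {M2, M3, M4}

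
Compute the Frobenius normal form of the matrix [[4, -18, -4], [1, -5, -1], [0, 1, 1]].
R = [[0, 0, -2], [1, 0, 2], [0, 1, 0]]

The invariant factors of A (the non-unit diagonal entries of the Smith normal form of xI - A over ℚ[x]) are x^3 - 2x + 2, each dividing the next. The characteristic polynomial is their product, x^3 - 2x + 2.

The rational canonical form is the block-diagonal matrix of companion matrices C(f_i):
R = [[0, 0, -2], [1, 0, 2], [0, 1, 0]].

Note the characteristic polynomial does not split into linear factors over ℚ, so A has no Jordan form over ℚ; the rational canonical form exists over any field.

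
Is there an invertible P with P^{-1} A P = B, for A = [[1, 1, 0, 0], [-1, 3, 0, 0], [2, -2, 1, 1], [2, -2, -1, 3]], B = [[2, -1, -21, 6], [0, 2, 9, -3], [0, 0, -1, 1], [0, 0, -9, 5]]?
Yes.

Two matrices over a field are similar if and only if they have the same invariant factors.

Both A and B have characteristic polynomial (x - 2)^4 and minimal polynomial (x - 2)^2. Computing further, both have invariant factors (x - 2)^2, (x - 2)^2. Hence A and B are similar.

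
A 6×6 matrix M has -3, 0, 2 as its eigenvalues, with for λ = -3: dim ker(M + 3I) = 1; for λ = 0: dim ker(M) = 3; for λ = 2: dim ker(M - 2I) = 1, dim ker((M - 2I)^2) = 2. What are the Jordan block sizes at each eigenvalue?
Jordan blocks: (-3, 1), (0, 1), (0, 1), (0, 1), (2, 2)

λ = -3: successive nullity increments [1] count blocks of size ≥ k; block sizes are [1].
λ = 0: successive nullity increments [3] count blocks of size ≥ k; block sizes are [1, 1, 1].
λ = 2: successive nullity increments [1, 1] count blocks of size ≥ k; block sizes are [2].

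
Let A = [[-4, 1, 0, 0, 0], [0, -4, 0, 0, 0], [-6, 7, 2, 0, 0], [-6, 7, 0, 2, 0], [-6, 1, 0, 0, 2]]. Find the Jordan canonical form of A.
The characteristic polynomial is det(xI - A) = (x - 2)^3(x + 4)^2, so the eigenvalues are -4 (algebraic multiplicity 2), 2 (algebraic multiplicity 3).

For λ = -4: rank(A + 4I) = 4, rank((A + 4I)^2) = 3. The eigenspace has dimension 5 - 4 = 1, so there is 1 Jordan block; the rank sequence gives block sizes [2].

For λ = 2: rank(A - 2I) = 2. The eigenspace has dimension 5 - 2 = 3, so there are 3 Jordan blocks; the rank sequence gives block sizes [1, 1, 1].

Assembling the blocks gives the Jordan form J above.

J = [[-4, 1, 0, 0, 0], [0, -4, 0, 0, 0], [0, 0, 2, 0, 0], [0, 0, 0, 2, 0], [0, 0, 0, 0, 2]]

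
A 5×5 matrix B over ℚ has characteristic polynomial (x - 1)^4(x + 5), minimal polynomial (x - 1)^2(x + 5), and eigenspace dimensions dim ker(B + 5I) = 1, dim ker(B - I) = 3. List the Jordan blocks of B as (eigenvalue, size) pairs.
Jordan blocks: (-5, 1), (1, 2), (1, 1), (1, 1)

λ = -5: algebraic multiplicity 1 (exponent in χ_B), largest block size 1 (exponent in m_B), 1 block (geometric multiplicity). This forces block sizes [1].
λ = 1: algebraic multiplicity 4 (exponent in χ_B), largest block size 2 (exponent in m_B), 3 blocks (geometric multiplicity). These force block sizes [2, 1, 1].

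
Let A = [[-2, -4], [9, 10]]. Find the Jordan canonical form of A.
J = [[4, 1], [0, 4]]

The characteristic polynomial is det(xI - A) = (x - 4)^2, so the eigenvalues are 4 (algebraic multiplicity 2).

For λ = 4: rank(A - 4I) = 1, rank((A - 4I)^2) = 0. The eigenspace has dimension 2 - 1 = 1, so there is 1 Jordan block; the rank sequence gives block sizes [2].

Assembling the blocks gives the Jordan form J above.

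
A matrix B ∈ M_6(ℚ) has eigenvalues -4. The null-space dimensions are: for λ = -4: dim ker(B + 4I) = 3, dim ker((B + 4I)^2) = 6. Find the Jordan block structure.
λ = -4: successive nullity increments [3, 3] count blocks of size ≥ k; block sizes are [2, 2, 2].

Jordan blocks: (-4, 2), (-4, 2), (-4, 2)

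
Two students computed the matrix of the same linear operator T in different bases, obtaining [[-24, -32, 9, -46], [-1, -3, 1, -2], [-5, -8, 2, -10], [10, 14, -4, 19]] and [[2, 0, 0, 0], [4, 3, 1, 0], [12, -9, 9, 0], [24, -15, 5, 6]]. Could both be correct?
No.

trace(A) = -6 but trace(B) = 20. The trace is a similarity invariant, so A and B are not similar.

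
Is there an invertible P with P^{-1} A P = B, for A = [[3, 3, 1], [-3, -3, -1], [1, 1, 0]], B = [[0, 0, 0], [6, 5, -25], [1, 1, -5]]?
Yes.

Two matrices over a field are similar if and only if they have the same invariant factors.

Both A and B have characteristic polynomial x^3 and minimal polynomial x^3. Computing further, both have invariant factors x^3. Hence A and B are similar.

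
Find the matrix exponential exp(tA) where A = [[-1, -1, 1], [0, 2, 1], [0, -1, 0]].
A has Jordan form J = [[-1, 0, 0], [0, 1, 1], [0, 0, 1]] with A = PJP^{-1}, so e^{tA} = P e^{tJ} P^{-1}.

For a Jordan block J_k(λ), e^{tJ_k(λ)} = e^{λt} · (I + tN + t^2 N^2/2! + ... + t^{k-1} N^{k-1}/(k-1)!) where N is the nilpotent superdiagonal part.

Assembling the blocks and conjugating back gives the entries of e^{tA} as shown above.

e^{tA} = [[e^{-t}, -t*e^{t}, ((1 - t)*e^{2*t} - 1)*e^{-t}], [0, (t + 1)*e^{t}, t*e^{t}], [0, -t*e^{t}, (1 - t)*e^{t}]]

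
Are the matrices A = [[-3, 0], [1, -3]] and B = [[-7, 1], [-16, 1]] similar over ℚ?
Yes.

Two matrices over a field are similar if and only if they have the same invariant factors.

Both A and B have characteristic polynomial (x + 3)^2 and minimal polynomial (x + 3)^2. Computing further, both have invariant factors (x + 3)^2. Hence A and B are similar.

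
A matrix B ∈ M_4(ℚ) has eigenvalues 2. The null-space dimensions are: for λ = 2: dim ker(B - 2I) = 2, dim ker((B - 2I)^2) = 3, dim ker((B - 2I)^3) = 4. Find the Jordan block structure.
λ = 2: successive nullity increments [2, 1, 1] count blocks of size ≥ k; block sizes are [3, 1].

Jordan blocks: (2, 3), (2, 1)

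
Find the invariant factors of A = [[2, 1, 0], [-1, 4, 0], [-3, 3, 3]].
x - 3, (x - 3)^2

The Jordan structure of A has elementary divisors (x - 3)^2, (x - 3). Arranging the block sizes at each eigenvalue in decreasing order and taking row products gives the invariant factors.

Invariant factors (smallest first, each dividing the next): x - 3, (x - 3)^2.

Check: the last factor (x - 3)^2 is the minimal polynomial, and the product (x - 3)^3 is the characteristic polynomial.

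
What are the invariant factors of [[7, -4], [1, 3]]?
(x - 5)^2

The Jordan structure of A has elementary divisors (x - 5)^2. Arranging the block sizes at each eigenvalue in decreasing order and taking row products gives the invariant factors.

Invariant factors (smallest first, each dividing the next): (x - 5)^2.

Check: the last factor (x - 5)^2 is the minimal polynomial, and the product (x - 5)^2 is the characteristic polynomial.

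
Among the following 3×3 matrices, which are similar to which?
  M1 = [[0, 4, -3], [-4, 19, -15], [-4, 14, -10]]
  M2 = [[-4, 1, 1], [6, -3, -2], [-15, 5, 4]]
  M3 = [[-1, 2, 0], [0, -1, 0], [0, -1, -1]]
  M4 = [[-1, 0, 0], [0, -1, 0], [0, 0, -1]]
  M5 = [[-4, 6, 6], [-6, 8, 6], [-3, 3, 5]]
Characteristic polynomials: χ_{M1} = (x - 5)(x - 2)^2, χ_{M2} = (x + 1)^3, χ_{M3} = (x + 1)^3, χ_{M4} = (x + 1)^3, χ_{M5} = (x - 5)(x - 2)^2.

{M1}: invariant factors (x - 5)(x - 2)^2.

{M2, M3}: invariant factors x + 1, (x + 1)^2.

{M4}: invariant factors x + 1, x + 1, x + 1.

{M5}: invariant factors x - 2, (x - 5)(x - 2).

Matrices are similar if and only if their invariant-factor lists agree; the partition into similarity classes is {M1}, {M2, M3}, {M4}, {M5}.

4 classes: {M1}, {M2, M3}, {M4}, {M5}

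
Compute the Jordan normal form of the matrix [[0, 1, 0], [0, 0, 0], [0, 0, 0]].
J = [[0, 1, 0], [0, 0, 0], [0, 0, 0]]

The characteristic polynomial is det(xI - A) = x^3, so the eigenvalues are 0 (algebraic multiplicity 3).

For λ = 0: rank(A) = 1, rank(A^2) = 0. The eigenspace has dimension 3 - 1 = 2, so there are 2 Jordan blocks; the rank sequence gives block sizes [2, 1].

Assembling the blocks gives the Jordan form J above.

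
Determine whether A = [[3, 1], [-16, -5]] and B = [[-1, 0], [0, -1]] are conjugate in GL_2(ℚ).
Both have characteristic polynomial (x + 1)^2, but the minimal polynomial of A is (x + 1)^2 while the minimal polynomial of B is x + 1. The minimal polynomial is a similarity invariant, so A and B are not similar.

No.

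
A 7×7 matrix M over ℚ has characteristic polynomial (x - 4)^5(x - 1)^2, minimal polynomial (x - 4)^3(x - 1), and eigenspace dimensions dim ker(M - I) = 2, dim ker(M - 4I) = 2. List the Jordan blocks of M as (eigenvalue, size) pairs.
Jordan blocks: (1, 1), (1, 1), (4, 3), (4, 2)

λ = 1: algebraic multiplicity 2 (exponent in χ_M), largest block size 1 (exponent in m_M), 2 blocks (geometric multiplicity). These force block sizes [1, 1].
λ = 4: algebraic multiplicity 5 (exponent in χ_M), largest block size 3 (exponent in m_M), 2 blocks (geometric multiplicity). These force block sizes [3, 2].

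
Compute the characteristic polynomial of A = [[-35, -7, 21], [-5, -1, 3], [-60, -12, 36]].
χ_A(x) = x^3

xI - A = [[x + 35, 7, -21], [5, x + 1, -3], [60, 12, x - 36]].

Expanding det(xI - A) along the first row:
det(xI - A) = + (x + 35)·det([[x + 1, -3], [12, x - 36]]) - (7)·det([[5, -3], [60, x - 36]]) + (-21)·det([[5, x + 1], [60, 12]]).

Evaluating gives χ_A(x) = x^3.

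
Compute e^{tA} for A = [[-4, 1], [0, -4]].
e^{tA} = [[e^{-4*t}, t*e^{-4*t}], [0, e^{-4*t}]]

A has Jordan form J = [[-4, 1], [0, -4]] with A = PJP^{-1}, so e^{tA} = P e^{tJ} P^{-1}.

For a Jordan block J_k(λ), e^{tJ_k(λ)} = e^{λt} · (I + tN + t^2 N^2/2! + ... + t^{k-1} N^{k-1}/(k-1)!) where N is the nilpotent superdiagonal part.

Assembling the blocks and conjugating back gives the entries of e^{tA} as shown above.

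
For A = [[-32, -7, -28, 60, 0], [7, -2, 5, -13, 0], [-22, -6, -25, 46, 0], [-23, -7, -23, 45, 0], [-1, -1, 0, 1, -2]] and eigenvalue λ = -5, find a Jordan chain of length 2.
We seek v_1 ∈ ker((A + 5I)^2) \ ker(A + 5I), then set v_{i+1} = (A + 5I) v_i.

One such chain is v_1 = [[1, 0, 1, 1, 0]]^T, v_2 = [[5, -1, 4, 4, 0]]^T. Check: (A + 5I) v_2 = [[0, 0, 0, 0, 0]]^T = 0.

v_1 = [[1, 0, 1, 1, 0]]^T, v_2 = [[5, -1, 4, 4, 0]]^T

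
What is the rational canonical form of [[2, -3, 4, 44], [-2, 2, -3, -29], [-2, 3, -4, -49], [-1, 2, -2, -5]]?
R = [[0, 0, 0, 5], [1, 0, 0, -14], [0, 1, 0, -3], [0, 0, 1, -5]]

The invariant factors of A (the non-unit diagonal entries of the Smith normal form of xI - A over ℚ[x]) are (x + 5)(x^3 + 3x - 1), each dividing the next. The characteristic polynomial is their product, (x + 5)(x^3 + 3x - 1).

The rational canonical form is the block-diagonal matrix of companion matrices C(f_i):
R = [[0, 0, 0, 5], [1, 0, 0, -14], [0, 1, 0, -3], [0, 0, 1, -5]].

Note the characteristic polynomial does not split into linear factors over ℚ, so A has no Jordan form over ℚ; the rational canonical form exists over any field.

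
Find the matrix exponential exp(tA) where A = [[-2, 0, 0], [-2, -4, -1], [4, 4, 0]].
A has Jordan form J = [[-2, 1, 0], [0, -2, 0], [0, 0, -2]] with A = PJP^{-1}, so e^{tA} = P e^{tJ} P^{-1}.

For a Jordan block J_k(λ), e^{tJ_k(λ)} = e^{λt} · (I + tN + t^2 N^2/2! + ... + t^{k-1} N^{k-1}/(k-1)!) where N is the nilpotent superdiagonal part.

Assembling the blocks and conjugating back gives the entries of e^{tA} as shown above.

e^{tA} = [[e^{-2*t}, 0, 0], [-2*t*e^{-2*t}, (1 - 2*t)*e^{-2*t}, -t*e^{-2*t}], [4*t*e^{-2*t}, 4*t*e^{-2*t}, (2*t + 1)*e^{-2*t}]]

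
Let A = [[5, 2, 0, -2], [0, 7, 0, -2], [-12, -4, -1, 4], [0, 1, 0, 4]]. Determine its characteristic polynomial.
χ_A(x) = (x - 6)(x - 5)^2(x + 1)

xI - A = [[x - 5, -2, 0, 2], [0, x - 7, 0, 2], [12, 4, x + 1, -4], [0, -1, 0, x - 4]].

Expanding det(xI - A) along the first row:
det(xI - A) = + (x - 5)·det([[x - 7, 0, 2], [4, x + 1, -4], [-1, 0, x - 4]]) - (-2)·det([[0, 0, 2], [12, x + 1, -4], [0, 0, x - 4]]) + (0)·det([[0, x - 7, 2], [12, 4, -4], [0, -1, x - 4]]) - (2)·det([[0, x - 7, 0], [12, 4, x + 1], [0, -1, 0]]).

Evaluating gives χ_A(x) = x^4 - 15x^3 + 69x^2 - 65x - 150 = (x - 6)(x - 5)^2(x + 1).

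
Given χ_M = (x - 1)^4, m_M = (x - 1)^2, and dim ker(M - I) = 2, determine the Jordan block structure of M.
Jordan blocks: (1, 2), (1, 2)

λ = 1: algebraic multiplicity 4 (exponent in χ_M), largest block size 2 (exponent in m_M), 2 blocks (geometric multiplicity). These force block sizes [2, 2].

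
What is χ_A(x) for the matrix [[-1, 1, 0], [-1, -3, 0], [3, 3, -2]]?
χ_A(x) = (x + 2)^3

xI - A = [[x + 1, -1, 0], [1, x + 3, 0], [-3, -3, x + 2]].

Expanding det(xI - A) along the first row:
det(xI - A) = + (x + 1)·det([[x + 3, 0], [-3, x + 2]]) - (-1)·det([[1, 0], [-3, x + 2]]) + (0)·det([[1, x + 3], [-3, -3]]).

Evaluating gives χ_A(x) = x^3 + 6x^2 + 12x + 8 = (x + 2)^3.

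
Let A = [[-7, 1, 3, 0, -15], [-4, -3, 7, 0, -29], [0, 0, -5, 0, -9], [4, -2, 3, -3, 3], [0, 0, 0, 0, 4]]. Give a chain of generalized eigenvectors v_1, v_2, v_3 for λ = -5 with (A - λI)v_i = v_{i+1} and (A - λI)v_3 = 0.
v_1 = [[0, -1, 1, -2, 0]]^T, v_2 = [[2, 5, 0, 1, 0]]^T, v_3 = [[1, 2, 0, 0, 0]]^T

We seek v_1 ∈ ker((A + 5I)^3) \ ker((A + 5I)^2), then set v_{i+1} = (A + 5I) v_i.

One such chain is v_1 = [[0, -1, 1, -2, 0]]^T, v_2 = [[2, 5, 0, 1, 0]]^T, v_3 = [[1, 2, 0, 0, 0]]^T. Check: (A + 5I) v_3 = [[0, 0, 0, 0, 0]]^T = 0.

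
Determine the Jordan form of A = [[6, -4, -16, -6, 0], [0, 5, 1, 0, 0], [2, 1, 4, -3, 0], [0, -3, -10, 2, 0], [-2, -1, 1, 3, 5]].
J = [[2, 0, 0, 0, 0], [0, 5, 1, 0, 0], [0, 0, 5, 1, 0], [0, 0, 0, 5, 0], [0, 0, 0, 0, 5]]

The characteristic polynomial is det(xI - A) = (x - 5)^4(x - 2), so the eigenvalues are 2 (algebraic multiplicity 1), 5 (algebraic multiplicity 4).

For λ = 2: algebraic multiplicity 1 gives one 1×1 block.

For λ = 5: rank(A - 5I) = 3, rank((A - 5I)^2) = 2, rank((A - 5I)^3) = 1. The eigenspace has dimension 5 - 3 = 2, so there are 2 Jordan blocks; the rank sequence gives block sizes [3, 1].

Assembling the blocks gives the Jordan form J above.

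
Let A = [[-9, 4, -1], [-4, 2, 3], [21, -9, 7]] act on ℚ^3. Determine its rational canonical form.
R = [[0, 0, 1], [1, 0, 3], [0, 1, 0]]

The invariant factors of A (the non-unit diagonal entries of the Smith normal form of xI - A over ℚ[x]) are x^3 - 3x - 1, each dividing the next. The characteristic polynomial is their product, x^3 - 3x - 1.

The rational canonical form is the block-diagonal matrix of companion matrices C(f_i):
R = [[0, 0, 1], [1, 0, 3], [0, 1, 0]].

Note the characteristic polynomial does not split into linear factors over ℚ, so A has no Jordan form over ℚ; the rational canonical form exists over any field.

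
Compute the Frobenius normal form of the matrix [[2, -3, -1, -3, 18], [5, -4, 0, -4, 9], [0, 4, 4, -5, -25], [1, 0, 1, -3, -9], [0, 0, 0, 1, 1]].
The invariant factors of A (the non-unit diagonal entries of the Smith normal form of xI - A over ℚ[x]) are (x - 2)(x^2 + x + 6)^2, each dividing the next. The characteristic polynomial is their product, (x - 2)(x^2 + x + 6)^2.

The rational canonical form is the block-diagonal matrix of companion matrices C(f_i):
R = [[0, 0, 0, 0, 72], [1, 0, 0, 0, -12], [0, 1, 0, 0, 14], [0, 0, 1, 0, -9], [0, 0, 0, 1, 0]].

Note the characteristic polynomial does not split into linear factors over ℚ, so A has no Jordan form over ℚ; the rational canonical form exists over any field.

R = [[0, 0, 0, 0, 72], [1, 0, 0, 0, -12], [0, 1, 0, 0, 14], [0, 0, 1, 0, -9], [0, 0, 0, 1, 0]]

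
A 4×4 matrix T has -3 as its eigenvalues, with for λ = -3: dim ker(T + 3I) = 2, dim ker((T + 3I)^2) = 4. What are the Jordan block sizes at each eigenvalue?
Jordan blocks: (-3, 2), (-3, 2)

λ = -3: successive nullity increments [2, 2] count blocks of size ≥ k; block sizes are [2, 2].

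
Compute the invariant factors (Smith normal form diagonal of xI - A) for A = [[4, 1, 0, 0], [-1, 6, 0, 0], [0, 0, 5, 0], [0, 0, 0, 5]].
The Jordan structure of A has elementary divisors (x - 5)^2, (x - 5), (x - 5). Arranging the block sizes at each eigenvalue in decreasing order and taking row products gives the invariant factors.

Invariant factors (smallest first, each dividing the next): x - 5, x - 5, (x - 5)^2.

Check: the last factor (x - 5)^2 is the minimal polynomial, and the product (x - 5)^4 is the characteristic polynomial.

x - 5, x - 5, (x - 5)^2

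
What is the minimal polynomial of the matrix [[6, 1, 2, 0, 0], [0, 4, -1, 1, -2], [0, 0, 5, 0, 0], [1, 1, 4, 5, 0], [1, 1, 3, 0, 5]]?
The characteristic polynomial factors as (x - 5)^5. The minimal polynomial is ∏(x - λ)^{k_λ} where k_λ is the size of the largest Jordan block at λ.

For λ = 5: rank(A - 5I) = 3, and the largest Jordan block has size 3 (the smallest k with rank((A - 5I)^k) = rank((A - 5I)^(k+1))).

So m_A(x) = (x - 5)^3.

m_A(x) = (x - 5)^3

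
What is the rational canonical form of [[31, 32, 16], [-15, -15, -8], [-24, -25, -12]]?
The invariant factors of A (the non-unit diagonal entries of the Smith normal form of xI - A over ℚ[x]) are (x - 1)(x^2 - 3x + 4), each dividing the next. The characteristic polynomial is their product, (x - 1)(x^2 - 3x + 4).

The rational canonical form is the block-diagonal matrix of companion matrices C(f_i):
R = [[0, 0, 4], [1, 0, -7], [0, 1, 4]].

Note the characteristic polynomial does not split into linear factors over ℚ, so A has no Jordan form over ℚ; the rational canonical form exists over any field.

R = [[0, 0, 4], [1, 0, -7], [0, 1, 4]]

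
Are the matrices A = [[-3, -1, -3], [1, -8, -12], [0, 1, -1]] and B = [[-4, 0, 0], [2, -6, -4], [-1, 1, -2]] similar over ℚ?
Both have characteristic polynomial (x + 4)^3, but the minimal polynomial of A is (x + 4)^3 while the minimal polynomial of B is (x + 4)^2. The minimal polynomial is a similarity invariant, so A and B are not similar.

No.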